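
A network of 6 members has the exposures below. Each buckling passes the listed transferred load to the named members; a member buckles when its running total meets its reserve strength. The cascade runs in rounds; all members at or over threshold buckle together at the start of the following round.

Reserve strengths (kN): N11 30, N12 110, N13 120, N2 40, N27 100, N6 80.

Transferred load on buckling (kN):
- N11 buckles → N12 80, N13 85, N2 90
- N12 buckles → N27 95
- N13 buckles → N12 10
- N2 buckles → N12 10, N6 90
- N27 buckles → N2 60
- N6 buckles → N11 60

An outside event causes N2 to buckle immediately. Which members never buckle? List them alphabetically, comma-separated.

N12, N13, N27

Round 1 — N2 buckles (initial).
  N12: +10 → 10 < 110
  N6: +90 → 90 ≥ 80
Round 2 — N6 buckles.
  N11: +60 → 60 ≥ 30
Round 3 — N11 buckles.
  N12: +80 → 90 < 110
  N13: +85 → 85 < 120
No further bucklings.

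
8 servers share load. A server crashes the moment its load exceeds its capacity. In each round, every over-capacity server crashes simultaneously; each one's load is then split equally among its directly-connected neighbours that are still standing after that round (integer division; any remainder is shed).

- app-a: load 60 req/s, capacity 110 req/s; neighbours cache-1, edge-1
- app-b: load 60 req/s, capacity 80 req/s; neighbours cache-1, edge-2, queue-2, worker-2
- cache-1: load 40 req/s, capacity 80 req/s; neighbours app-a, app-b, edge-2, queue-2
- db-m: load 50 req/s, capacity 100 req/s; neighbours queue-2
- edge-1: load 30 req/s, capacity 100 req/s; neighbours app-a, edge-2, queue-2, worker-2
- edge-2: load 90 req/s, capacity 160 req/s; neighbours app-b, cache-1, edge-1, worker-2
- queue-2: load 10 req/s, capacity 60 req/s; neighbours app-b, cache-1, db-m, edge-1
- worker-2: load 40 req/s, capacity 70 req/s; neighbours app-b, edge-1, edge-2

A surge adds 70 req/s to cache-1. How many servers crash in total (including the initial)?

Round 1 — cache-1 at 110 > 80. cache-1 crashes.
  cache-1 sheds 110 req/s to app-a, app-b, edge-2, queue-2: 27 each (2 lost).
    app-a: 60+27 = 87 ≤ 110
    app-b: 60+27 = 87 > 80
    edge-2: 90+27 = 117 ≤ 160
    queue-2: 10+27 = 37 ≤ 60
Round 2 — app-b crashes.
  app-b sheds 87 req/s to edge-2, queue-2, worker-2: 29 each.
    edge-2: 117+29 = 146 ≤ 160
    queue-2: 37+29 = 66 > 60
    worker-2: 40+29 = 69 ≤ 70
Round 3 — queue-2 crashes.
  queue-2 sheds 66 req/s to db-m, edge-1: 33 each.
    db-m: 50+33 = 83 ≤ 100
    edge-1: 30+33 = 63 ≤ 100
No further crashes.

3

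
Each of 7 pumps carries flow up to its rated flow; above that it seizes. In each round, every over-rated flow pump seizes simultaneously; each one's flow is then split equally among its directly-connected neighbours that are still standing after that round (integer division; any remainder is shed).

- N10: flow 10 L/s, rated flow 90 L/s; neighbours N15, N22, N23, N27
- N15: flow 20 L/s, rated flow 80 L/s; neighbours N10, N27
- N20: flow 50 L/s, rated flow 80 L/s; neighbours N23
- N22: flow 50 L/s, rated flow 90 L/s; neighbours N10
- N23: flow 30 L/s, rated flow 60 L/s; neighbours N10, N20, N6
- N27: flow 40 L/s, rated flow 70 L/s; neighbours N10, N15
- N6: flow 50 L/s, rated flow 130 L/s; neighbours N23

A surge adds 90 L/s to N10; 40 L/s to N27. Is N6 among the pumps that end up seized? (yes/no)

no

Round 1 — N10 at 100 > 90; N27 at 80 > 70. N10, N27 seize.
  N10 sheds 100 L/s to N15, N22, N23: 33 each (1 lost).
    N15: 20+33 = 53 ≤ 80
    N22: 50+33 = 83 ≤ 90
    N23: 30+33 = 63 > 60
  N27 sheds 80 L/s to N15: 80 each.
    N15: 53+80 = 133 > 80
Round 2 — N15, N23 seize.
  N15 sheds 133 L/s: no online neighbours, lost.
  N23 sheds 63 L/s to N20, N6: 31 each (1 lost).
    N20: 50+31 = 81 > 80
    N6: 50+31 = 81 ≤ 130
Round 3 — N20 seizes.
  N20 sheds 81 L/s: no online neighbours, lost.
No further seizures.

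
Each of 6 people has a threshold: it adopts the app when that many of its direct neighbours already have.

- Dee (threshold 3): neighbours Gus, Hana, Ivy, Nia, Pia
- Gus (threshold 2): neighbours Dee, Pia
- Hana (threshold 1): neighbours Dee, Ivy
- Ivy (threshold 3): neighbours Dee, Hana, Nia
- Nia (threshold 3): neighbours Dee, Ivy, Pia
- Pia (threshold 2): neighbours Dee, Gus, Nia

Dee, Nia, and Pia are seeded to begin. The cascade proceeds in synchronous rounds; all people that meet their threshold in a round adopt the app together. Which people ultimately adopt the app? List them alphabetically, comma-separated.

Round 1 — Dee, Nia, Pia adopt the app (initial).
Round 2 — checking thresholds:
  Gus: 2 of 2 neighbours ≥ 2, adopts the app.
  Hana: 1 of 2 neighbours ≥ 1, adopts the app.
  Ivy: 2 of 3 neighbours < 3, not yet.
Round 3 — checking thresholds:
  Ivy: 3 of 3 neighbours ≥ 3, adopts the app.
Round 4 — no new adoptions; cascade stops.

Dee, Gus, Hana, Ivy, Nia, Pia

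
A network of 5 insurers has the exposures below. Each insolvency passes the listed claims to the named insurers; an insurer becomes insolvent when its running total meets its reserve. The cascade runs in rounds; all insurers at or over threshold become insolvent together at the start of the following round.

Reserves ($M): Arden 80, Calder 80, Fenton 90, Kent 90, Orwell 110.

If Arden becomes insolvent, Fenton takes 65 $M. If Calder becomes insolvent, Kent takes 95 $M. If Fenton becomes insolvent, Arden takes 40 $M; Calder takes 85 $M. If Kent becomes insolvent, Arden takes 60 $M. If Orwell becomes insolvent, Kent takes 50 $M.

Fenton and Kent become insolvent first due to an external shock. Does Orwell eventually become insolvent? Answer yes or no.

no

Round 1 — Fenton, Kent become insolvent (initial).
  Arden: +40+60 → 100 ≥ 80
  Calder: +85 → 85 ≥ 80
Round 2 — Arden, Calder become insolvent.
No further insolvencies.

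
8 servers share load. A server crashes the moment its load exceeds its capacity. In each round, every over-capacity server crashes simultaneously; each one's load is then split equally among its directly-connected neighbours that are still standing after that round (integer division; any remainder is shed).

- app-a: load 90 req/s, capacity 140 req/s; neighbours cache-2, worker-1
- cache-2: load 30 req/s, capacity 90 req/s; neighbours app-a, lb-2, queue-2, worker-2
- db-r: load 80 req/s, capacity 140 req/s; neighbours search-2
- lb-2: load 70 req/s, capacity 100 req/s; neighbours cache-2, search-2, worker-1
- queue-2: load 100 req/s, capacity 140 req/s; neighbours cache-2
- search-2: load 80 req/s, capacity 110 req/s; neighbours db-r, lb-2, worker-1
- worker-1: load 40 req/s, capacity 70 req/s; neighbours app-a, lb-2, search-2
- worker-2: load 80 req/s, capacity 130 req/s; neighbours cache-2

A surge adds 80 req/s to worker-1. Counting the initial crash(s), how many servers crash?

7

Round 1 — worker-1 at 120 > 70. worker-1 crashes.
  worker-1 sheds 120 req/s to app-a, lb-2, search-2: 40 each.
    app-a: 90+40 = 130 ≤ 140
    lb-2: 70+40 = 110 > 100
    search-2: 80+40 = 120 > 110
Round 2 — lb-2, search-2 crash.
  lb-2 sheds 110 req/s to cache-2: 110 each.
    cache-2: 30+110 = 140 > 90
  search-2 sheds 120 req/s to db-r: 120 each.
    db-r: 80+120 = 200 > 140
Round 3 — cache-2, db-r crash.
  cache-2 sheds 140 req/s to app-a, queue-2, worker-2: 46 each (2 lost).
    app-a: 130+46 = 176 > 140
    queue-2: 100+46 = 146 > 140
    worker-2: 80+46 = 126 ≤ 130
  db-r sheds 200 req/s: no online neighbours, lost.
Round 4 — app-a, queue-2 crash.
  app-a sheds 176 req/s: no online neighbours, lost.
  queue-2 sheds 146 req/s: no online neighbours, lost.
No further crashes.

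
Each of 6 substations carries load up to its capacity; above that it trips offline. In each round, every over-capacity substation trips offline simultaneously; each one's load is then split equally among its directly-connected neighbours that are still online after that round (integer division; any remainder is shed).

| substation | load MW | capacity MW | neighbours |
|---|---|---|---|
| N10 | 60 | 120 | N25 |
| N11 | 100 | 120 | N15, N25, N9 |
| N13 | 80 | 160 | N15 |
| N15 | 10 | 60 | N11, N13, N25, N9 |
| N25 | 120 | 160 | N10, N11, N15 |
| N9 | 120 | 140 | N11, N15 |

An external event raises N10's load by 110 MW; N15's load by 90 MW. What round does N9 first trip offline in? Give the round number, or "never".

2

Round 1 — N10 at 170 > 120; N15 at 100 > 60. N10, N15 trip offline.
  N10 sheds 170 MW to N25: 170 each.
    N25: 120+170 = 290 > 160
  N15 sheds 100 MW to N11, N13, N25, N9: 25 each.
    N11: 100+25 = 125 > 120
    N13: 80+25 = 105 ≤ 160
    N25: 290+25 = 315 > 160
    N9: 120+25 = 145 > 140
Round 2 — N11, N25, N9 trip offline.
  N11 sheds 125 MW: no online neighbours, lost.
  N25 sheds 315 MW: no online neighbours, lost.
  N9 sheds 145 MW: no online neighbours, lost.
No further trips.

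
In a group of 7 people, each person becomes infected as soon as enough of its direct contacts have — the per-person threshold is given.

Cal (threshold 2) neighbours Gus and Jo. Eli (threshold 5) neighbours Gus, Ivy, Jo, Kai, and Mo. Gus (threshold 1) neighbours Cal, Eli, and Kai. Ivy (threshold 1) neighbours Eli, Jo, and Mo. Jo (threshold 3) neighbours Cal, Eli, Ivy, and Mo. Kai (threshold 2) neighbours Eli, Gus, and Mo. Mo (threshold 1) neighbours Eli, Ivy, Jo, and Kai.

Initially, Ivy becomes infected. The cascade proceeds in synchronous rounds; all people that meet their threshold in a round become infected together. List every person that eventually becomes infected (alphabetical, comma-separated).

Round 1 — Ivy becomes infected (initial).
Round 2 — checking thresholds:
  Eli: 1 of 5 neighbours < 5, holds.
  Jo: 1 of 4 neighbours < 3, holds.
  Mo: 1 of 4 neighbours ≥ 1, becomes infected.
Round 3 — no new infections; cascade stops.

Ivy, Mo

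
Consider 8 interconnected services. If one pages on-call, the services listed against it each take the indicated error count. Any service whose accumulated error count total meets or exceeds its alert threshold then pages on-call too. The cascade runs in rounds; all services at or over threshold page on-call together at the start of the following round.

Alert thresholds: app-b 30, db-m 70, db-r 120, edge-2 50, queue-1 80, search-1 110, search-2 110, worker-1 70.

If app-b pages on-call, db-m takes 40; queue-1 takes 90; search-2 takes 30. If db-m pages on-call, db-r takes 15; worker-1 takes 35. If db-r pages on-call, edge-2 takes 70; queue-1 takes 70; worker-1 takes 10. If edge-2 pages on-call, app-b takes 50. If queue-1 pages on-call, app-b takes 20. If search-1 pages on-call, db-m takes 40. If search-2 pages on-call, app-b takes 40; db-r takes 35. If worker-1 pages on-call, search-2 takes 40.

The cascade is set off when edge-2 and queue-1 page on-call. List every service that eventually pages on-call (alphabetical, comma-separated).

app-b, edge-2, queue-1

Round 1 — edge-2, queue-1 page on-call (initial).
  app-b: +50+20 → 70 ≥ 30
Round 2 — app-b pages on-call.
  db-m: +40 → 40 < 70
  search-2: +30 → 30 < 110
No further pages.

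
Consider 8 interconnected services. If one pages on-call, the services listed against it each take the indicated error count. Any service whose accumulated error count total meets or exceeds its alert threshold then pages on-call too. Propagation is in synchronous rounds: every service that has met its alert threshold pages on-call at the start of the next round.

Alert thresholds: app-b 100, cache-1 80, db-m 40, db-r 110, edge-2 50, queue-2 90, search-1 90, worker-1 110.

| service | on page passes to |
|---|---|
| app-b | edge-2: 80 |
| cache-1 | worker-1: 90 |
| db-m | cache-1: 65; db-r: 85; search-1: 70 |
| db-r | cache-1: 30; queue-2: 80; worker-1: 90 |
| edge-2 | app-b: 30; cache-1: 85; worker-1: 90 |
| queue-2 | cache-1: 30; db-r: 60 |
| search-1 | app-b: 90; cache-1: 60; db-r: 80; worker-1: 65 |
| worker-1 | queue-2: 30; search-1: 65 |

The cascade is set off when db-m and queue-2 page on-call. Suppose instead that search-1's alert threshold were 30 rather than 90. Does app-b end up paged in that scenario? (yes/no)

With search-1's alert threshold at 30:
Round 1 — db-m, queue-2 page on-call (initial).
  cache-1: +65+30 → 95 ≥ 80
  db-r: +85+60 → 145 ≥ 110
  search-1: +70 → 70 ≥ 30
Round 2 — cache-1, db-r, search-1 page on-call.
  app-b: +90 → 90 < 100
  worker-1: +90+90+65 → 245 ≥ 110
Round 3 — worker-1 pages on-call.
No further pages.

no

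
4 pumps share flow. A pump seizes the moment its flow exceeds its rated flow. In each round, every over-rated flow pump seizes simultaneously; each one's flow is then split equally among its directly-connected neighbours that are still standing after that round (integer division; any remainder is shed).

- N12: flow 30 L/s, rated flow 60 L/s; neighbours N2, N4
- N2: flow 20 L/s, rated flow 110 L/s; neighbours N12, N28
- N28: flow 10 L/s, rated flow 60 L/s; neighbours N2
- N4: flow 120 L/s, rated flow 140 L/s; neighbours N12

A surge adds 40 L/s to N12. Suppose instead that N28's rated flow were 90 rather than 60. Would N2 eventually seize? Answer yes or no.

no

With N28's rated flow at 90:
Round 1 — N12 at 70 > 60. N12 seizes.
  N12 sheds 70 L/s to N2, N4: 35 each.
    N2: 20+35 = 55 ≤ 110
    N4: 120+35 = 155 > 140
Round 2 — N4 seizes.
  N4 sheds 155 L/s: no online neighbours, lost.
No further seizures.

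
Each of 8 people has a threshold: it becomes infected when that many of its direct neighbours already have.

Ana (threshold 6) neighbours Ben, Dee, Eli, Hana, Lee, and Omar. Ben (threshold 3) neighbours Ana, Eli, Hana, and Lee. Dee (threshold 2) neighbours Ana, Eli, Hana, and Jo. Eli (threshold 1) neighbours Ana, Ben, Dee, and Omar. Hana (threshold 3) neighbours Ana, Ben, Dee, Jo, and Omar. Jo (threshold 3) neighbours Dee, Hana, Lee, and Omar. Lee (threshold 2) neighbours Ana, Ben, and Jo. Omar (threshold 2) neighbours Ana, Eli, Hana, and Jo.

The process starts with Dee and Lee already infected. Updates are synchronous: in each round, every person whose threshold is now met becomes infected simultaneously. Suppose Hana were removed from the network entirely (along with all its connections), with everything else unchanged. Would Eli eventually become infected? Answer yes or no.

With Hana removed:
Round 1 — Dee, Lee become infected (initial).
Round 2 — checking thresholds:
  Ana: 2 of 5 neighbours < 6, below threshold.
  Ben: 1 of 3 neighbours < 3, below threshold.
  Eli: 1 of 4 neighbours ≥ 1, becomes infected.
  Jo: 2 of 3 neighbours < 3, below threshold.
Round 3 — no new infections; cascade stops.

yes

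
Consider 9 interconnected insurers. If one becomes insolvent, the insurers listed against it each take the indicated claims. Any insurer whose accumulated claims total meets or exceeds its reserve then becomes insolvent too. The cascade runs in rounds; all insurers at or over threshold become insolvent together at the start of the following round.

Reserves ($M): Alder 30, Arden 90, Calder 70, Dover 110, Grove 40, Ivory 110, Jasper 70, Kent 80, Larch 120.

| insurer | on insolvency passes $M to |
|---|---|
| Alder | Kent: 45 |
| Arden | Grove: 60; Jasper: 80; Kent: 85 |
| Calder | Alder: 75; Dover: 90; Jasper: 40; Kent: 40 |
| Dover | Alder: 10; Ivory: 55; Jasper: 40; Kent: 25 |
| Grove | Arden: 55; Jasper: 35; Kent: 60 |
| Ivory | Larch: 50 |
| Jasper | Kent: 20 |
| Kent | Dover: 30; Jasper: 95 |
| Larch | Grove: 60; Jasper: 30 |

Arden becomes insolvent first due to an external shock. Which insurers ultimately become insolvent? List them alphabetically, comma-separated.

Round 1 — Arden becomes insolvent (initial).
  Grove: +60 → 60 ≥ 40
  Jasper: +80 → 80 ≥ 70
  Kent: +85 → 85 ≥ 80
Round 2 — Grove, Jasper, Kent become insolvent.
  Dover: +30 → 30 < 110
No further insolvencies.

Arden, Grove, Jasper, Kent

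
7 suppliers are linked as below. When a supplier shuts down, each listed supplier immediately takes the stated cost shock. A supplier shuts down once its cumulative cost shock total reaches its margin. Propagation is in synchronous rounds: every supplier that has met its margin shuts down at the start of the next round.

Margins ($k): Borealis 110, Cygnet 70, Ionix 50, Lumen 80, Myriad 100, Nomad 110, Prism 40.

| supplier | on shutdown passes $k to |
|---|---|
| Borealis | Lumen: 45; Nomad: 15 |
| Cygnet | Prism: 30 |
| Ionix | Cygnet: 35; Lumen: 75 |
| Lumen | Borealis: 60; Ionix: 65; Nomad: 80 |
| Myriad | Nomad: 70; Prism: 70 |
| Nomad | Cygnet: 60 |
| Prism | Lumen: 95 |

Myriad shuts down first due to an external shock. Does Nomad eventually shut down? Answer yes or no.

yes

Round 1 — Myriad shuts down (initial).
  Nomad: +70 → 70 < 110
  Prism: +70 → 70 ≥ 40
Round 2 — Prism shuts down.
  Lumen: +95 → 95 ≥ 80
Round 3 — Lumen shuts down.
  Borealis: +60 → 60 < 110
  Ionix: +65 → 65 ≥ 50
  Nomad: +80 → 150 ≥ 110
Round 4 — Ionix, Nomad shut down.
  Cygnet: +35+60 → 95 ≥ 70
Round 5 — Cygnet shuts down.
No further shutdowns.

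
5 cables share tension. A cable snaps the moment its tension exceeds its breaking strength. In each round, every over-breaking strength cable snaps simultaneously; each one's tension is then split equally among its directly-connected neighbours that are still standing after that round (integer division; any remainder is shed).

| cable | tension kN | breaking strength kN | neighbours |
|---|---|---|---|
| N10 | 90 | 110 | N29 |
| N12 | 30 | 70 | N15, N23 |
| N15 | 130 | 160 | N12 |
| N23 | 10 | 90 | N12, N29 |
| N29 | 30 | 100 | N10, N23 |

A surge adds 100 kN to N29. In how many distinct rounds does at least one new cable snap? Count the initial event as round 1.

2

Round 1 — N29 at 130 > 100. N29 snaps.
  N29 sheds 130 kN to N10, N23: 65 each.
    N10: 90+65 = 155 > 110
    N23: 10+65 = 75 ≤ 90
Round 2 — N10 snaps.
  N10 sheds 155 kN: no online neighbours, lost.
No further breaks.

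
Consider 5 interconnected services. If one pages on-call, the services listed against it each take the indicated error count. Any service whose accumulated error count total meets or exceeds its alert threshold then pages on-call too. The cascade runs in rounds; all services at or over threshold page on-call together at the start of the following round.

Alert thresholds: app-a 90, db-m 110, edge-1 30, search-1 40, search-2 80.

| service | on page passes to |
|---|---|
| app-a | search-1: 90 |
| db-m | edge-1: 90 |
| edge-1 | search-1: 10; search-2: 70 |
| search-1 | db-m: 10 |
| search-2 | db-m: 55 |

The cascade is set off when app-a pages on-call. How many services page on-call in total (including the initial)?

Round 1 — app-a pages on-call (initial).
  search-1: +90 → 90 ≥ 40
Round 2 — search-1 pages on-call.
  db-m: +10 → 10 < 110
No further pages.

2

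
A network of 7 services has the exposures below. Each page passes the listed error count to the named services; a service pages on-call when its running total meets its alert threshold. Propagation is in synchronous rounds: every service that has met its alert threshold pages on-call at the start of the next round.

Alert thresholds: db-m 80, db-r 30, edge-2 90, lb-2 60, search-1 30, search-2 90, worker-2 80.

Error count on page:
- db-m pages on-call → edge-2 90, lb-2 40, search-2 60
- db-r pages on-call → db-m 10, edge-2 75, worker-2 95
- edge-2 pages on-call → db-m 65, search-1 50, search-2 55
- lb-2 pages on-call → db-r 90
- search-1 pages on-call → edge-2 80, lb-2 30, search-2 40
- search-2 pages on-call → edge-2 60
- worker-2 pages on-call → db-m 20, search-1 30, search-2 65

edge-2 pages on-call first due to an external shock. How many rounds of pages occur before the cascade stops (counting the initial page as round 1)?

3

Round 1 — edge-2 pages on-call (initial).
  db-m: +65 → 65 < 80
  search-1: +50 → 50 ≥ 30
  search-2: +55 → 55 < 90
Round 2 — search-1 pages on-call.
  lb-2: +30 → 30 < 60
  search-2: +40 → 95 ≥ 90
Round 3 — search-2 pages on-call.
No further pages.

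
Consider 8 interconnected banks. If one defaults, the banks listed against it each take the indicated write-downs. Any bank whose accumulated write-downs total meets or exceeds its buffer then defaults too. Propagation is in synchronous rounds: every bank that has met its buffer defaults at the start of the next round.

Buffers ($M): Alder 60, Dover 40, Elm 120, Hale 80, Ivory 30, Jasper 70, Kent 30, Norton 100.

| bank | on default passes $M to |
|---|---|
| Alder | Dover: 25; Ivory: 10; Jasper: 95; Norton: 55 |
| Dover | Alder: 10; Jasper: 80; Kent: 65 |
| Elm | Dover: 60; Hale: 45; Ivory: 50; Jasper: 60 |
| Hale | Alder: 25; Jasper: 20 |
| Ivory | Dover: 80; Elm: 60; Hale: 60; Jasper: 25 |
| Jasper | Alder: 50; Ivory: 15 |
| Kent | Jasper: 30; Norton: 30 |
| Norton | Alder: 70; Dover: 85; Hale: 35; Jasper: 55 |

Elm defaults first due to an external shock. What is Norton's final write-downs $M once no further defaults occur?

85

Round 1 — Elm defaults (initial).
  Dover: +60 → 60 ≥ 40
  Hale: +45 → 45 < 80
  Ivory: +50 → 50 ≥ 30
  Jasper: +60 → 60 < 70
Round 2 — Dover, Ivory default.
  Alder: +10 → 10 < 60
  Hale: +60 → 105 ≥ 80
  Jasper: +80+25 → 165 ≥ 70
  Kent: +65 → 65 ≥ 30
Round 3 — Hale, Jasper, Kent default.
  Alder: +25+50 → 85 ≥ 60
  Norton: +30 → 30 < 100
Round 4 — Alder defaults.
  Norton: +55 → 85 < 100
No further defaults.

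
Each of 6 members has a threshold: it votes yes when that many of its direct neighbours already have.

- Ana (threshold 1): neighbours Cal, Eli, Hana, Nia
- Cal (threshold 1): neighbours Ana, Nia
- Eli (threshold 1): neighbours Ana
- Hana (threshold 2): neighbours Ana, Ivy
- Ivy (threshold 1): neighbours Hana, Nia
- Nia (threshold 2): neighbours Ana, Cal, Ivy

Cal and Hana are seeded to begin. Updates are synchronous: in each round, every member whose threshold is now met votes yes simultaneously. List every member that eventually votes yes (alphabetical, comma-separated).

Ana, Cal, Eli, Hana, Ivy, Nia

Round 1 — Cal, Hana vote yes (initial).
Round 2 — checking thresholds:
  Ana: 2 of 4 neighbours ≥ 1, votes yes.
  Ivy: 1 of 2 neighbours ≥ 1, votes yes.
  Nia: 1 of 3 neighbours < 2, below threshold.
Round 3 — checking thresholds:
  Eli: 1 of 1 neighbours ≥ 1, votes yes.
  Nia: 3 of 3 neighbours ≥ 2, votes yes.
Round 4 — no new yes votes; cascade stops.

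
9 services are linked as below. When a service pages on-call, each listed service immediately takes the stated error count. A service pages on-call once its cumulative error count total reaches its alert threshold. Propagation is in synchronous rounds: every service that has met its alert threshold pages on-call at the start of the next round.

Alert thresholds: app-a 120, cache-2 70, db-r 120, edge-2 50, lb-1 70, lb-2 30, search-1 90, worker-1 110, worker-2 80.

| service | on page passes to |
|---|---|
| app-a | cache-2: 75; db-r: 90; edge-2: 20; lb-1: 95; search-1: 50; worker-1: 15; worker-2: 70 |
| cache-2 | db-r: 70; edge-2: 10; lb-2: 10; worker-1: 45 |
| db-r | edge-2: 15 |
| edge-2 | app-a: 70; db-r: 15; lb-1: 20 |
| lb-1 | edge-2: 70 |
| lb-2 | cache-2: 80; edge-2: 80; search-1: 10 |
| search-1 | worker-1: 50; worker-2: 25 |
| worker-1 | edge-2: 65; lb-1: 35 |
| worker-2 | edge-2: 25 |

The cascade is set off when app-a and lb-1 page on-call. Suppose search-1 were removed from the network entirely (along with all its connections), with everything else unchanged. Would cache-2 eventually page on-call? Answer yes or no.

With search-1 removed:
Round 1 — app-a, lb-1 page on-call (initial).
  cache-2: +75 → 75 ≥ 70
  db-r: +90 → 90 < 120
  edge-2: +20+70 → 90 ≥ 50
  worker-1: +15 → 15 < 110
  worker-2: +70 → 70 < 80
Round 2 — cache-2, edge-2 page on-call.
  db-r: +70+15 → 175 ≥ 120
  lb-2: +10 → 10 < 30
  worker-1: +45 → 60 < 110
Round 3 — db-r pages on-call.
No further pages.

yes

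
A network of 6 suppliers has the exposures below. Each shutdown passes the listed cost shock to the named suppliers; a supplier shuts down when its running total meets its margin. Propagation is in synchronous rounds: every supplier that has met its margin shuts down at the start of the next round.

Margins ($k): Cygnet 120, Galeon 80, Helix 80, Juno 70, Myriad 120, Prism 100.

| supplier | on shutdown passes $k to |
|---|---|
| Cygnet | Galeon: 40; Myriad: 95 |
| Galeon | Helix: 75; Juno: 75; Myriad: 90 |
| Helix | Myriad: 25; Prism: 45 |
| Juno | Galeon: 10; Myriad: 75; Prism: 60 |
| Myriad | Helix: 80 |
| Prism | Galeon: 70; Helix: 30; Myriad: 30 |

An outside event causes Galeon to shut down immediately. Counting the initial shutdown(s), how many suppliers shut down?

Round 1 — Galeon shuts down (initial).
  Helix: +75 → 75 < 80
  Juno: +75 → 75 ≥ 70
  Myriad: +90 → 90 < 120
Round 2 — Juno shuts down.
  Myriad: +75 → 165 ≥ 120
  Prism: +60 → 60 < 100
Round 3 — Myriad shuts down.
  Helix: +80 → 155 ≥ 80
Round 4 — Helix shuts down.
  Prism: +45 → 105 ≥ 100
Round 5 — Prism shuts down.
No further shutdowns.

5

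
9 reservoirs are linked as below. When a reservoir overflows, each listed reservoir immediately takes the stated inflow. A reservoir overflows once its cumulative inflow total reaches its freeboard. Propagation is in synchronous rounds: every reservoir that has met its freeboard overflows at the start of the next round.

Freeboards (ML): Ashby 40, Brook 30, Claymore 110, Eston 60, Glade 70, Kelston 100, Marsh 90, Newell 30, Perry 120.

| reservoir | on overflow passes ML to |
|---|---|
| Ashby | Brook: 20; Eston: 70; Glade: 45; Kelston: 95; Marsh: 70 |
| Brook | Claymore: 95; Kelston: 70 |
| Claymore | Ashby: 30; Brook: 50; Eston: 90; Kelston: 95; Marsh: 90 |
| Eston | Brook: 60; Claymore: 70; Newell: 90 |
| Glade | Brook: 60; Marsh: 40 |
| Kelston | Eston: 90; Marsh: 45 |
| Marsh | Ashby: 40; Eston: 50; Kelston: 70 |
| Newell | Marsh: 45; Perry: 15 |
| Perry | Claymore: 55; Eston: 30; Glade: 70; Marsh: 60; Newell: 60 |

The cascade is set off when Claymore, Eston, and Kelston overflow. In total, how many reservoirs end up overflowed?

Round 1 — Claymore, Eston, Kelston overflow (initial).
  Ashby: +30 → 30 < 40
  Brook: +50+60 → 110 ≥ 30
  Marsh: +90+45 → 135 ≥ 90
  Newell: +90 → 90 ≥ 30
Round 2 — Brook, Marsh, Newell overflow.
  Ashby: +40 → 70 ≥ 40
  Perry: +15 → 15 < 120
Round 3 — Ashby overflows.
  Glade: +45 → 45 < 70
No further overflows.

7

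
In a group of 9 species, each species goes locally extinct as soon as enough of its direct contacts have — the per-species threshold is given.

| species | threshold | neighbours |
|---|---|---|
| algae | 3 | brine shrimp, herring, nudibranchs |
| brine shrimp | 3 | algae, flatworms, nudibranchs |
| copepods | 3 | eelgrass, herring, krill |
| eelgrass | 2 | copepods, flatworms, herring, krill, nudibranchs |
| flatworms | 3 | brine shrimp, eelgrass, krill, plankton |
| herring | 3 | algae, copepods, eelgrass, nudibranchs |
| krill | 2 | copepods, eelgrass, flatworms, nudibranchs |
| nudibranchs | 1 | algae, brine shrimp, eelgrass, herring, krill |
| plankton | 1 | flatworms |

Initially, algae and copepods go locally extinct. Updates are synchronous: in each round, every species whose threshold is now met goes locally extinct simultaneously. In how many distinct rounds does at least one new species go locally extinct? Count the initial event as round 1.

Round 1 — algae, copepods go locally extinct (initial).
Round 2 — checking thresholds:
  brine shrimp: 1 of 3 neighbours < 3, below threshold.
  eelgrass: 1 of 5 neighbours < 2, below threshold.
  herring: 2 of 4 neighbours < 3, below threshold.
  krill: 1 of 4 neighbours < 2, below threshold.
  nudibranchs: 1 of 5 neighbours ≥ 1, goes locally extinct.
Round 3 — checking thresholds:
  brine shrimp: 2 of 3 neighbours < 3, below threshold.
  eelgrass: 2 of 5 neighbours ≥ 2, goes locally extinct.
  herring: 3 of 4 neighbours ≥ 3, goes locally extinct.
  krill: 2 of 4 neighbours ≥ 2, goes locally extinct.
Round 4 — no new extinctions; cascade stops.

3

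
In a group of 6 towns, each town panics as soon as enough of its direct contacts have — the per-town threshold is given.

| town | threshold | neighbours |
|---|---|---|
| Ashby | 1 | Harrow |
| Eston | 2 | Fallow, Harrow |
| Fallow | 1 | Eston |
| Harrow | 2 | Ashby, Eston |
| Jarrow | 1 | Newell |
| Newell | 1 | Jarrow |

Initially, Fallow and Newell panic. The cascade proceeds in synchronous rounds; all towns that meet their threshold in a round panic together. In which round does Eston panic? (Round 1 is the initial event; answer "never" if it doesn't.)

never

Round 1 — Fallow, Newell panic (initial).
Round 2 — checking thresholds:
  Eston: 1 of 2 neighbours < 2, below threshold.
  Jarrow: 1 of 1 neighbours ≥ 1, panics.
Round 3 — no new panics; cascade stops.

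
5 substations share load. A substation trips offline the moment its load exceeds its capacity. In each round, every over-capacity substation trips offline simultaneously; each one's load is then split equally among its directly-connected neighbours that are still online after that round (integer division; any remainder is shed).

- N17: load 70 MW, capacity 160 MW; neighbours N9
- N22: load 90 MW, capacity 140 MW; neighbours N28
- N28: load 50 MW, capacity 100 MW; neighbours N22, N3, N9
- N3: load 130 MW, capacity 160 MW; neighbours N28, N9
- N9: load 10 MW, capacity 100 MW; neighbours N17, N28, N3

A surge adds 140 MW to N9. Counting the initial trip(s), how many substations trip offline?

Round 1 — N9 at 150 > 100. N9 trips offline.
  N9 sheds 150 MW to N17, N28, N3: 50 each.
    N17: 70+50 = 120 ≤ 160
    N28: 50+50 = 100 ≤ 100
    N3: 130+50 = 180 > 160
Round 2 — N3 trips offline.
  N3 sheds 180 MW to N28: 180 each.
    N28: 100+180 = 280 > 100
Round 3 — N28 trips offline.
  N28 sheds 280 MW to N22: 280 each.
    N22: 90+280 = 370 > 140
Round 4 — N22 trips offline.
  N22 sheds 370 MW: no online neighbours, lost.
No further trips.

4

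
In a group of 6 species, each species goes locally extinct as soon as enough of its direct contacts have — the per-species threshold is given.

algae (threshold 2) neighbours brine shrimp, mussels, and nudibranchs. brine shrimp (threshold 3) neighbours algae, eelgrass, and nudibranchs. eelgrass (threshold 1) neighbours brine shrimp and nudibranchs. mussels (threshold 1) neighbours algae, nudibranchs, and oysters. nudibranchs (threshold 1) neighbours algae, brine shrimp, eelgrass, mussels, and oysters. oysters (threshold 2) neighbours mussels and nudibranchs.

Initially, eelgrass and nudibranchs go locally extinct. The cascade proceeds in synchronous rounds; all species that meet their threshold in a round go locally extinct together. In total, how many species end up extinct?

6

Round 1 — eelgrass, nudibranchs go locally extinct (initial).
Round 2 — checking thresholds:
  algae: 1 of 3 neighbours < 2, holds.
  brine shrimp: 2 of 3 neighbours < 3, holds.
  mussels: 1 of 3 neighbours ≥ 1, goes locally extinct.
  oysters: 1 of 2 neighbours < 2, holds.
Round 3 — checking thresholds:
  algae: 2 of 3 neighbours ≥ 2, goes locally extinct.
  brine shrimp: 2 of 3 neighbours < 3, holds.
  oysters: 2 of 2 neighbours ≥ 2, goes locally extinct.
Round 4 — checking thresholds:
  brine shrimp: 3 of 3 neighbours ≥ 3, goes locally extinct.
Round 5 — no new extinctions; cascade stops.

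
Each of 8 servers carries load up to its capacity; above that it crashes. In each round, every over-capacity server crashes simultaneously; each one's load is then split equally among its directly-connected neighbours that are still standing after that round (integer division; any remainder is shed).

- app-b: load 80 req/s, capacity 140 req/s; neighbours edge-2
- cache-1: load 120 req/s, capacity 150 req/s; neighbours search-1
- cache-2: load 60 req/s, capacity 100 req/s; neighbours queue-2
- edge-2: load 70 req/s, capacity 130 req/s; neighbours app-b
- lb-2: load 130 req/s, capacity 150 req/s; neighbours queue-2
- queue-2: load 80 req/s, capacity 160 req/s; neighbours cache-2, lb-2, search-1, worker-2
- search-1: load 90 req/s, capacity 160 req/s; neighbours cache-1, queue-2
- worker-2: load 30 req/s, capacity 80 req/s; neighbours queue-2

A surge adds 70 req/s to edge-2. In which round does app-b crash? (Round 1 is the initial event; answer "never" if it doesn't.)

2

Round 1 — edge-2 at 140 > 130. edge-2 crashes.
  edge-2 sheds 140 req/s to app-b: 140 each.
    app-b: 80+140 = 220 > 140
Round 2 — app-b crashes.
  app-b sheds 220 req/s: no online neighbours, lost.
No further crashes.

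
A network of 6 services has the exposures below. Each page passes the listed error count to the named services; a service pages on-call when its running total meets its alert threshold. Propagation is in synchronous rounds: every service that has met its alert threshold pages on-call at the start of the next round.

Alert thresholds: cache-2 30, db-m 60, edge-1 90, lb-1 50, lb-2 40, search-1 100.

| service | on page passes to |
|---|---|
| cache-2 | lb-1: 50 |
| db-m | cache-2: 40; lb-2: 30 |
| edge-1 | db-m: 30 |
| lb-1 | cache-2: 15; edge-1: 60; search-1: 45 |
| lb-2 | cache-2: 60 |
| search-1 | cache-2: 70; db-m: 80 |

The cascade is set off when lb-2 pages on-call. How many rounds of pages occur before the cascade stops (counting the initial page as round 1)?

3

Round 1 — lb-2 pages on-call (initial).
  cache-2: +60 → 60 ≥ 30
Round 2 — cache-2 pages on-call.
  lb-1: +50 → 50 ≥ 50
Round 3 — lb-1 pages on-call.
  edge-1: +60 → 60 < 90
  search-1: +45 → 45 < 100
No further pages.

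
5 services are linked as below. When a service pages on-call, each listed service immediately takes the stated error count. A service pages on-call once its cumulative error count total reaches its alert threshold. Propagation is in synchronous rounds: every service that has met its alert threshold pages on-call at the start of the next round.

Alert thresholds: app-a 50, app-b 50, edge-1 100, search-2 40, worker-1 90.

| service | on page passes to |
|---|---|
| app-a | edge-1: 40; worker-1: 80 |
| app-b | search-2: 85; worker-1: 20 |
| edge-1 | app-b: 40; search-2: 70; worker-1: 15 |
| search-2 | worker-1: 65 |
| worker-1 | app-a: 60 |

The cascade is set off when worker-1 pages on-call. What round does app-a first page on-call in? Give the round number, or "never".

2

Round 1 — worker-1 pages on-call (initial).
  app-a: +60 → 60 ≥ 50
Round 2 — app-a pages on-call.
  edge-1: +40 → 40 < 100
No further pages.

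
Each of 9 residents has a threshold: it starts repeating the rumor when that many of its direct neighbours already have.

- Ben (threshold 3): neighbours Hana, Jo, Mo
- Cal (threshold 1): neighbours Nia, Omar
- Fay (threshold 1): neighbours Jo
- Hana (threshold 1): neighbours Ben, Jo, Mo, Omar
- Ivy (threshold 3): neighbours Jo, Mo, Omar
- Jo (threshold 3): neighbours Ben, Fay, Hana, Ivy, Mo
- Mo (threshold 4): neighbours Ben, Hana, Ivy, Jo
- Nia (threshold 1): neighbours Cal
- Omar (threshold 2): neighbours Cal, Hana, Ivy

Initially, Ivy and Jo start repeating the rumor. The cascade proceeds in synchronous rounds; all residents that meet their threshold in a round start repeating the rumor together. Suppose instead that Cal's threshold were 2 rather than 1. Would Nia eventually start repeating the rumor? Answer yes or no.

no

With Cal's threshold at 2:
Round 1 — Ivy, Jo start repeating the rumor (initial).
Round 2 — checking thresholds:
  Ben: 1 of 3 neighbours < 3, not yet.
  Fay: 1 of 1 neighbours ≥ 1, starts repeating the rumor.
  Hana: 1 of 4 neighbours ≥ 1, starts repeating the rumor.
  Mo: 2 of 4 neighbours < 4, not yet.
  Omar: 1 of 3 neighbours < 2, not yet.
Round 3 — checking thresholds:
  Ben: 2 of 3 neighbours < 3, not yet.
  Mo: 3 of 4 neighbours < 4, not yet.
  Omar: 2 of 3 neighbours ≥ 2, starts repeating the rumor.
Round 4 — no new spreads; cascade stops.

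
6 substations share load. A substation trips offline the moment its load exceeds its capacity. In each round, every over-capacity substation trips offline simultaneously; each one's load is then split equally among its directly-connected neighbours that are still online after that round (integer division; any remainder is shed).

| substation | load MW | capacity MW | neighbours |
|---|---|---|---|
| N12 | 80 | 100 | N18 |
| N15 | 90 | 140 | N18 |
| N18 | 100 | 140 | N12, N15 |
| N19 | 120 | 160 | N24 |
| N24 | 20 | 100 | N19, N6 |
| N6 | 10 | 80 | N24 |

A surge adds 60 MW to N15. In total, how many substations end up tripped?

3

Round 1 — N15 at 150 > 140. N15 trips offline.
  N15 sheds 150 MW to N18: 150 each.
    N18: 100+150 = 250 > 140
Round 2 — N18 trips offline.
  N18 sheds 250 MW to N12: 250 each.
    N12: 80+250 = 330 > 100
Round 3 — N12 trips offline.
  N12 sheds 330 MW: no online neighbours, lost.
No further trips.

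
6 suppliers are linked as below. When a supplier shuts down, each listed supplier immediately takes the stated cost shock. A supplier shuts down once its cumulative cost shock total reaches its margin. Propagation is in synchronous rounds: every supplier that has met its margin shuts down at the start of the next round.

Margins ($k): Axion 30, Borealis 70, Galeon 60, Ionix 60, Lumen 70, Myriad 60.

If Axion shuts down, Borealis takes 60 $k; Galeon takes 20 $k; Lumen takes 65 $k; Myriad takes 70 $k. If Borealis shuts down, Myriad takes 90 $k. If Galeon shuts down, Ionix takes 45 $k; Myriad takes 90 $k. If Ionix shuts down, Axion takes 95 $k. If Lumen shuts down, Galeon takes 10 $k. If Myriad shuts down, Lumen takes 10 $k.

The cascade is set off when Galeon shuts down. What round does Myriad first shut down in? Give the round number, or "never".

Round 1 — Galeon shuts down (initial).
  Ionix: +45 → 45 < 60
  Myriad: +90 → 90 ≥ 60
Round 2 — Myriad shuts down.
  Lumen: +10 → 10 < 70
No further shutdowns.

2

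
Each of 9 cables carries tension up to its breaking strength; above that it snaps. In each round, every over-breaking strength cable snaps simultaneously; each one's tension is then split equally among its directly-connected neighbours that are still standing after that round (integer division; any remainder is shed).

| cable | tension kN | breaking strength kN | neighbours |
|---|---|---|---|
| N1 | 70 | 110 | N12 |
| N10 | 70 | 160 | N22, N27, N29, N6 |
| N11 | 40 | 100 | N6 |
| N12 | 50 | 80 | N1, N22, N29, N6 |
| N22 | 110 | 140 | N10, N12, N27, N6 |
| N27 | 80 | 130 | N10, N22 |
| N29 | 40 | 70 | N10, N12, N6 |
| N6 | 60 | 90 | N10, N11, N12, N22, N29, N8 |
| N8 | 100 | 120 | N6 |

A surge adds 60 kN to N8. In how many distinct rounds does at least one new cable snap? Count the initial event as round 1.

Round 1 — N8 at 160 > 120. N8 snaps.
  N8 sheds 160 kN to N6: 160 each.
    N6: 60+160 = 220 > 90
Round 2 — N6 snaps.
  N6 sheds 220 kN to N10, N11, N12, N22, N29: 44 each.
    N10: 70+44 = 114 ≤ 160
    N11: 40+44 = 84 ≤ 100
    N12: 50+44 = 94 > 80
    N22: 110+44 = 154 > 140
    N29: 40+44 = 84 > 70
Round 3 — N12, N22, N29 snap.
  N12 sheds 94 kN to N1: 94 each.
    N1: 70+94 = 164 > 110
  N22 sheds 154 kN to N10, N27: 77 each.
    N10: 114+77 = 191 > 160
    N27: 80+77 = 157 > 130
  N29 sheds 84 kN to N10: 84 each.
    N10: 191+84 = 275 > 160
Round 4 — N1, N10, N27 snap.
  N1 sheds 164 kN: no online neighbours, lost.
  N10 sheds 275 kN: no online neighbours, lost.
  N27 sheds 157 kN: no online neighbours, lost.
No further breaks.

4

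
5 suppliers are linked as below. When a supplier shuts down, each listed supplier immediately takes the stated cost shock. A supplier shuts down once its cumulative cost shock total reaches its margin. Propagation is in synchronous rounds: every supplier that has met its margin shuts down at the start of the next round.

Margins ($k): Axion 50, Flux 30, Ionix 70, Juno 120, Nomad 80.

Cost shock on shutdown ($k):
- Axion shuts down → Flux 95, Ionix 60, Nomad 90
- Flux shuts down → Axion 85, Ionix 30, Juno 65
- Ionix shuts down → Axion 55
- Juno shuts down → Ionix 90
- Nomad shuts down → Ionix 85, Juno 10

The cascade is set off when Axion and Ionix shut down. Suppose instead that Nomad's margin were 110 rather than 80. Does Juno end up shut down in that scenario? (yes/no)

no

With Nomad's margin at 110:
Round 1 — Axion, Ionix shut down (initial).
  Flux: +95 → 95 ≥ 30
  Nomad: +90 → 90 < 110
Round 2 — Flux shuts down.
  Juno: +65 → 65 < 120
No further shutdowns.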